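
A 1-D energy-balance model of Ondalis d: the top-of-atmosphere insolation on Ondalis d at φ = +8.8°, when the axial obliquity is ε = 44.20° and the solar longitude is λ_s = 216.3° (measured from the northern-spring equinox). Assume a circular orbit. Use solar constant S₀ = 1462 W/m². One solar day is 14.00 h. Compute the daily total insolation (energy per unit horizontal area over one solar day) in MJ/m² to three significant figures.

Solar declination: sin δ = sin ε · sin λ_s = sin 44.20° × sin 216.3° = -0.41273, so δ = -24.377°.
cos H₀ = −tan(+8.8°) tan(-24.377°) = 0.0701, H₀ = 1.5006 rad.
Bracket: H₀ sin φ sin δ + cos φ cos δ sin H₀ = 1.5006×0.15299×-0.41273 + 0.98823×0.91085×0.99754 = -0.094753 + 0.897915 = 0.803162.
Q̄ = (S₀/π) × [bracket] = (1462/π) × 0.803162 = 373.77 W/m².
Daily total = Q̄ × 14.00 h × 3600 s/h = 373.77 × 14.00 × 3600 / 10⁶ = 18.84 MJ/m².

18.8 MJ/m²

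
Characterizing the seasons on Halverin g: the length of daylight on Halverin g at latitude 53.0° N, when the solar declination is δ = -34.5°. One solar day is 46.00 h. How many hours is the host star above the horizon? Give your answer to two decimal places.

6.19 h

cos H₀ = −tan φ · tan δ = −tan(+53.0°) × tan(-34.500°) = 0.9121, so H₀ = 0.4225 rad = 24.21°.
Daylight = 2H₀/(2π) × 46.00 h = (0.4225/π) × 46.00 = 6.19 h.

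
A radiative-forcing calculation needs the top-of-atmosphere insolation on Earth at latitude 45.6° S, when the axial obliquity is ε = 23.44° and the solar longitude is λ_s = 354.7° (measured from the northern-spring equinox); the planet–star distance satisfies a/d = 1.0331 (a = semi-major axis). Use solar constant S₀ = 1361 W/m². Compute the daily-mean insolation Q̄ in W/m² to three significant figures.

Q̄ ≈ 343 W/m²

Solar declination: sin δ = sin ε · sin λ_s = sin 23.44° × sin 354.7° = -0.03674, so δ = -2.106°.
cos H₀ = −tan(-45.6°) tan(-2.106°) = -0.0375, H₀ = 1.6084 rad.
Bracket: H₀ sin φ sin δ + cos φ cos δ sin H₀ = 1.6084×-0.71447×-0.03674 + 0.69966×0.99932×0.99929 = 0.042220 + 0.698688 = 0.740908.
Inverse-square distance factor (a/d)² = 1.0331² = 1.067296.
Q̄ = (S₀/π) × 1.067296 × [bracket] = (1361/π) × 1.067296 × 0.740908 = 342.6 W/m².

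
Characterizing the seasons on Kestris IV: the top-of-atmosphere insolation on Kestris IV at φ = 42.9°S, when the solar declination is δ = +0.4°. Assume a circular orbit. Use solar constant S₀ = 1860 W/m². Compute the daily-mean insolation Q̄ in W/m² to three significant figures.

Q̄ ≈ 429 W/m²

cos H₀ = −tan(-42.9°) tan(+0.400°) = 0.0065, H₀ = 1.5643 rad.
Bracket: H₀ sin φ sin δ + cos φ cos δ sin H₀ = 1.5643×-0.68072×0.00698 + 0.73254×0.99998×0.99998 = -0.007433 + 0.732511 = 0.725078.
Q̄ = (S₀/π) × [bracket] = (1860/π) × 0.725078 = 429.3 W/m².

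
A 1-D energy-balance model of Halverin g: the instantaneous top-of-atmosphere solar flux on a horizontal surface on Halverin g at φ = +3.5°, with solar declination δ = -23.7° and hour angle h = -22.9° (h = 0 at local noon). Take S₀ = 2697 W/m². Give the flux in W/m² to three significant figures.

cos θ_z = sin φ sin δ + cos φ cos δ cos h = -0.024538 + 0.841922 = 0.817384.
Flux = S₀ · cos θ_z = 2697 × 0.817384 = 2204 W/m².

2.20e+03 W/m²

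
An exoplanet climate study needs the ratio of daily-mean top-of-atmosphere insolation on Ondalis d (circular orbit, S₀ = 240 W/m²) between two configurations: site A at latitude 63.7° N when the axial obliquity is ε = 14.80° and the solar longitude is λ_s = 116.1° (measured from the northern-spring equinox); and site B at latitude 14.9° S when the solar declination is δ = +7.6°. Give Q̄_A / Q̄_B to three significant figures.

Q̄_A / Q̄_B ≈ 0.889

— Configuration A (φ=+63.7°):
Solar declination: sin δ = sin ε · sin λ_s = sin 14.80° × sin 116.1° = 0.22940, so δ = +13.262°.
cos H₀ = −tan(+63.7°) tan(+13.262°) = -0.4769, H₀ = 2.0679 rad.
Bracket: H₀ sin φ sin δ + cos φ cos δ sin H₀ = 2.0679×0.89649×0.22940 + 0.44307×0.97333×0.87898 = 0.425274 + 0.379063 = 0.804337.
Q̄ = (S₀/π) × [bracket] = (240/π) × 0.804337 = 61.447 W/m².
— Configuration B (φ=-14.9°):
cos H₀ = −tan(-14.9°) tan(+7.600°) = 0.0355, H₀ = 1.5353 rad.
Bracket: H₀ sin φ sin δ + cos φ cos δ sin H₀ = 1.5353×-0.25713×0.13226 + 0.96638×0.99122×0.99937 = -0.052213 + 0.957292 = 0.905079.
Q̄ = (S₀/π) × [bracket] = (240/π) × 0.905079 = 69.143 W/m².
Ratio Q̄_A / Q̄_B = 61.447 / 69.143 = 0.8887.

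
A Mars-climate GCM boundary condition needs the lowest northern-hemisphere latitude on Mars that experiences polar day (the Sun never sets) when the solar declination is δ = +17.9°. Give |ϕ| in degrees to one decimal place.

Polar day requires cos h₀ = −tan ϕ tan δ ≤ −1, i.e. tan ϕ tan δ ≥ 1.
The boundary is |tan ϕ| · |tan δ| = 1, so |ϕ| = 90° − |δ| = 90° − 17.9° = 72.1° in the northern hemisphere.

|ϕ| = 72.1°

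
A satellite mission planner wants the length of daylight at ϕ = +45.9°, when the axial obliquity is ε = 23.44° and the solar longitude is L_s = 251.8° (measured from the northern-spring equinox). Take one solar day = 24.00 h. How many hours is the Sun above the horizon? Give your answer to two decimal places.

Solar declination: sin δ = sin ε · sin L_s = sin 23.44° × sin 251.8° = -0.37789, so δ = -22.203°.
cos h₀ = −tan ϕ · tan δ = −tan(+45.9°) × tan(-22.203°) = 0.4212, so h₀ = 1.1361 rad = 65.09°.
Daylight = 2h₀/(2π) × 24.00 h = (1.1361/π) × 24.00 = 8.68 h.

8.68 h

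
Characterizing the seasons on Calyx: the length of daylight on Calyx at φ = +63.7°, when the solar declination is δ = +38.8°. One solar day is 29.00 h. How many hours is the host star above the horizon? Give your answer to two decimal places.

29.00 h

Sunrise equation: cos H₀ = −tan φ · tan δ = -1.6268 ≤ −1, so the host star never sets (polar day) and H₀ = π.
Daylight = 2H₀/(2π) × 29.00 h = (3.1416/π) × 29.00 = 29.00 h.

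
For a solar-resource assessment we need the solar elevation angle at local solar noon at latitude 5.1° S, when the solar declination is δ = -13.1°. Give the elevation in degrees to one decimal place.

At local noon the hour angle is zero, so the zenith angle equals |φ − δ| = |-5.1° − (-13.100°)| = 8.000°.
Elevation = 90° − 8.000° = 82.0°.

82.0°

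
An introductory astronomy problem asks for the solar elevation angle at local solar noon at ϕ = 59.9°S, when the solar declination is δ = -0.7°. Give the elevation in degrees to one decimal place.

30.8°

At local noon the hour angle is zero, so the zenith angle equals |ϕ − δ| = |-59.9° − (-0.700°)| = 59.200°.
Elevation = 90° − 59.200° = 30.8°.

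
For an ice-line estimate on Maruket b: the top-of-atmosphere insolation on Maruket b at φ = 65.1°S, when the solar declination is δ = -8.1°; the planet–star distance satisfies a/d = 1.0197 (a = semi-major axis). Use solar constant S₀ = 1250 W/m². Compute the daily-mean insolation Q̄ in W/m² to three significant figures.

Q̄ ≈ 264 W/m²

cos H₀ = −tan(-65.1°) tan(-8.100°) = -0.3066, H₀ = 1.8824 rad.
Bracket: H₀ sin φ sin δ + cos φ cos δ sin H₀ = 1.8824×-0.90704×-0.14090 + 0.42104×0.99002×0.95184 = 0.240574 + 0.396763 = 0.637337.
Inverse-square distance factor (a/d)² = 1.0197² = 1.039788.
Q̄ = (S₀/π) × 1.039788 × [bracket] = (1250/π) × 1.039788 × 0.637337 = 263.7 W/m².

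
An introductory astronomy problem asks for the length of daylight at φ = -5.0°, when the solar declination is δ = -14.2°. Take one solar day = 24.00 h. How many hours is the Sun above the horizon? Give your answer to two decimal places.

cos H₀ = −tan φ · tan δ = −tan(-5.0°) × tan(-14.200°) = -0.0221, so H₀ = 1.5929 rad = 91.27°.
Daylight = 2H₀/(2π) × 24.00 h = (1.5929/π) × 24.00 = 12.17 h.

12.17 h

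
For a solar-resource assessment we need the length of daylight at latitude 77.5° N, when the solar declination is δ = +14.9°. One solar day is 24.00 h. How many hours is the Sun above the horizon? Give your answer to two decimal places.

24.00 h

Sunrise equation: cos h₀ = −tan ϕ · tan δ = -1.2002 ≤ −1, so the Sun never sets (polar day) and h₀ = π.
Daylight = 2h₀/(2π) × 24.00 h = (3.1416/π) × 24.00 = 24.00 h.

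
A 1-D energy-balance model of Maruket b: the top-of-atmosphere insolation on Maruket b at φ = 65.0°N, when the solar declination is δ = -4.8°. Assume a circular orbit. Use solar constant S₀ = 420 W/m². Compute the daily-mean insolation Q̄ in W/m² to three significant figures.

Q̄ ≈ 41.3 W/m²

cos H₀ = −tan(+65.0°) tan(-4.800°) = 0.1801, H₀ = 1.3897 rad.
Bracket: H₀ sin φ sin δ + cos φ cos δ sin H₀ = 1.3897×0.90631×-0.08368 + 0.42262×0.99649×0.98365 = -0.105395 + 0.414251 = 0.308856.
Q̄ = (S₀/π) × [bracket] = (420/π) × 0.308856 = 41.29 W/m².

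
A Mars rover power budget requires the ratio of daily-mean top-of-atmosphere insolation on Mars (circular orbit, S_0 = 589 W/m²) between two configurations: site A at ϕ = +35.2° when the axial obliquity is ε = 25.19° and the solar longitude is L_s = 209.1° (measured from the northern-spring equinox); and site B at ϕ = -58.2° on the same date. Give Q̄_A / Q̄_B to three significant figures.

Q̄_A / Q̄_B ≈ 0.755

— Configuration A (ϕ=+35.2°):
Solar declination: sin δ = sin ε · sin L_s = sin 25.19° × sin 209.1° = -0.20699, so δ = -11.946°.
cos h₀ = −tan(+35.2°) tan(-11.946°) = 0.1493, h₀ = 1.4210 rad.
Bracket: h₀ sin ϕ sin δ + cos ϕ cos δ sin h₀ = 1.4210×0.57643×-0.20699 + 0.81714×0.97834×0.98880 = -0.169547 + 0.790487 = 0.620940.
Q̄ = (S_0/π) × [bracket] = (589/π) × 0.620940 = 116.42 W/m².
— Configuration B (ϕ=-58.2°):
cos h₀ = −tan(-58.2°) tan(-11.946°) = -0.3412, h₀ = 1.9190 rad.
Bracket: h₀ sin ϕ sin δ + cos ϕ cos δ sin h₀ = 1.9190×-0.84989×-0.20699 + 0.52696×0.97834×0.93998 = 0.337588 + 0.484603 = 0.822191.
Q̄ = (S_0/π) × [bracket] = (589/π) × 0.822191 = 154.15 W/m².
Ratio Q̄_A / Q̄_B = 116.42 / 154.15 = 0.7552.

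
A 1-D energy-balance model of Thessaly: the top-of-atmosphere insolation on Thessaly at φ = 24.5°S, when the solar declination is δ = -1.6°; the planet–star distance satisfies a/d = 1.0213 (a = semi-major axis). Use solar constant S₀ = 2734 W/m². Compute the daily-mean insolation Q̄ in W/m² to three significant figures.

Q̄ ≈ 842 W/m²

cos H₀ = −tan(-24.5°) tan(-1.600°) = -0.0127, H₀ = 1.5835 rad.
Bracket: H₀ sin φ sin δ + cos φ cos δ sin H₀ = 1.5835×-0.41469×-0.02792 + 0.90996×0.99961×0.99992 = 0.018334 + 0.909532 = 0.927866.
Inverse-square distance factor (a/d)² = 1.0213² = 1.043054.
Q̄ = (S₀/π) × 1.043054 × [bracket] = (2734/π) × 1.043054 × 0.927866 = 842.2 W/m².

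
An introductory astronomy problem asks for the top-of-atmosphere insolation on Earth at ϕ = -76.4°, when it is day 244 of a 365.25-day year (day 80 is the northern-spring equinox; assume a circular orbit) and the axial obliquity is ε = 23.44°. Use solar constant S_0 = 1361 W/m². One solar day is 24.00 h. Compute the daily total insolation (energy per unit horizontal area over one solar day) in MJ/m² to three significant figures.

2.79 MJ/m²

Solar longitude: L_s = 360° × (244 − 80)/365.25 = 161.643°.
sin δ = sin 23.44° × sin 161.643° = 0.12528, so δ = +7.197°.
cos h₀ = −tan(-76.4°) tan(+7.197°) = 0.5220, h₀ = 1.0217 rad.
Bracket: h₀ sin ϕ sin δ + cos ϕ cos δ sin h₀ = 1.0217×-0.97196×0.12528 + 0.23514×0.99212×0.85297 = -0.124409 + 0.198987 = 0.074578.
Q̄ = (S_0/π) × [bracket] = (1361/π) × 0.074578 = 32.309 W/m².
Daily total = Q̄ × 24.00 h × 3600 s/h = 32.309 × 24.00 × 3600 / 10⁶ = 2.791 MJ/m².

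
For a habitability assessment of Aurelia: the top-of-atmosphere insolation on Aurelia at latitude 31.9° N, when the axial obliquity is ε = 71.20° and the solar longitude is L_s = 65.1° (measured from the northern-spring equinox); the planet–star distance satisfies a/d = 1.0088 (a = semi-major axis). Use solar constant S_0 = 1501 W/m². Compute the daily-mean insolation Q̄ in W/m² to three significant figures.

Q̄ ≈ 693 W/m²

Solar declination: sin δ = sin ε · sin L_s = sin 71.20° × sin 65.1° = 0.85865, so δ = +59.166°.
cos h₀ = −tan(+31.9°) tan(+59.166°) = -1.0427 ≤ −1 ⇒ polar day, h₀ = π.
Bracket: h₀ sin ϕ sin δ + cos ϕ cos δ sin h₀ = 3.1416×0.52844×0.85865 + 0.84897×0.51256×0.00000 = 1.425485 + 0.000000 = 1.425485.
Inverse-square distance factor (a/d)² = 1.0088² = 1.017677.
Q̄ = (S_0/π) × 1.017677 × [bracket] = (1501/π) × 1.017677 × 1.425485 = 693.1 W/m².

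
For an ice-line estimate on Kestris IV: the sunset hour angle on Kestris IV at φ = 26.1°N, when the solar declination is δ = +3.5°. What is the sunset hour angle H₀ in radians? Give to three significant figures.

cos H₀ = −tan φ · tan δ = −tan(+26.1°) × tan(+3.500°) = -0.0300, so H₀ = 1.6008 rad = 91.72°.

H₀ = 1.60 rad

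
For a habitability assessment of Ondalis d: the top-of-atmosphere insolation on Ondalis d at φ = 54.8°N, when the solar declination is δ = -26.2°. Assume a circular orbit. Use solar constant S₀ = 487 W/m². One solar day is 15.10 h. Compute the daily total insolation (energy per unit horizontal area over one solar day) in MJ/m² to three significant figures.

cos H₀ = −tan(+54.8°) tan(-26.200°) = 0.6975, H₀ = 0.7988 rad.
Bracket: H₀ sin φ sin δ + cos φ cos δ sin H₀ = 0.7988×0.81714×-0.44151 + 0.57643×0.89726×0.71654 = -0.288187 + 0.370600 = 0.082413.
Q̄ = (S₀/π) × [bracket] = (487/π) × 0.082413 = 12.775 W/m².
Daily total = Q̄ × 15.10 h × 3600 s/h = 12.775 × 15.10 × 3600 / 10⁶ = 0.6944 MJ/m².

0.694 MJ/m²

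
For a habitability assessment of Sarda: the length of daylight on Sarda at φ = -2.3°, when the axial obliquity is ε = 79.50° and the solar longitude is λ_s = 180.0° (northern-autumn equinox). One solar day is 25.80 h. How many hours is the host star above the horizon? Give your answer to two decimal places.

12.90 h

Solar declination: sin δ = sin ε · sin λ_s = sin 79.50° × sin 180.0° = 0.00000, so δ = +0.000°.
cos H₀ = −tan φ · tan δ = −tan(-2.3°) × tan(+0.000°) = 0.0000, so H₀ = 1.5708 rad = 90.00°.
Daylight = 2H₀/(2π) × 25.80 h = (1.5708/π) × 25.80 = 12.90 h.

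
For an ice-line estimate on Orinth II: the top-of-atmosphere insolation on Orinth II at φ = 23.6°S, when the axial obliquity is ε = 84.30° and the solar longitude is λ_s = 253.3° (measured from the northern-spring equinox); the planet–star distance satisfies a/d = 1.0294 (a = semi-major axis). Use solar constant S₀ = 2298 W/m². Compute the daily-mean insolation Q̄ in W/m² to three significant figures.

Q̄ ≈ 929 W/m²

Solar declination: sin δ = sin ε · sin λ_s = sin 84.30° × sin 253.3° = -0.95309, so δ = -72.380°.
cos H₀ = −tan(-23.6°) tan(-72.380°) = -1.3756 ≤ −1 ⇒ polar day, H₀ = π.
Bracket: H₀ sin φ sin δ + cos φ cos δ sin H₀ = 3.1416×-0.40035×-0.95309 + 0.91636×0.30270×0.00000 = 1.198739 + 0.000000 = 1.198739.
Inverse-square distance factor (a/d)² = 1.0294² = 1.059664.
Q̄ = (S₀/π) × 1.059664 × [bracket] = (2298/π) × 1.059664 × 1.198739 = 929.2 W/m².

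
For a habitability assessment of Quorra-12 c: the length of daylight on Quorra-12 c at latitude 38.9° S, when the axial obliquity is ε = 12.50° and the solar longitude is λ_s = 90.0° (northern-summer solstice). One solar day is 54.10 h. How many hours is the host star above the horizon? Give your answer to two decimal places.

23.95 h

Solar declination: sin δ = sin ε · sin λ_s = sin 12.50° × sin 90.0° = 0.21644, so δ = +12.500°.
cos H₀ = −tan φ · tan δ = −tan(-38.9°) × tan(+12.500°) = 0.1789, so H₀ = 1.3909 rad = 79.70°.
Daylight = 2H₀/(2π) × 54.10 h = (1.3909/π) × 54.10 = 23.95 h.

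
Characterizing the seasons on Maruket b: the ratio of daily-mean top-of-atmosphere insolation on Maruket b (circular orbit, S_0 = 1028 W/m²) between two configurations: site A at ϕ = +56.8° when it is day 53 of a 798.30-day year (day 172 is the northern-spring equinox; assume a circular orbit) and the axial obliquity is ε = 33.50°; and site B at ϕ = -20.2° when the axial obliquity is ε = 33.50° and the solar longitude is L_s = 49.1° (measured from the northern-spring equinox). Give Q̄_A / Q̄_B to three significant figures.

Q̄_A / Q̄_B ≈ 0.0870

— Configuration A (ϕ=+56.8°):
Solar longitude: L_s = 360° × (53 − 172)/798.30 = -53.664°, i.e. -53.664° + 360° = 306.336°.
sin δ = sin 33.50° × sin 306.336° = -0.44462, so δ = -26.399°.
cos h₀ = −tan(+56.8°) tan(-26.399°) = 0.7585, h₀ = 0.7097 rad.
Bracket: h₀ sin ϕ sin δ + cos ϕ cos δ sin h₀ = 0.7097×0.83676×-0.44462 + 0.54756×0.89572×0.65162 = -0.264037 + 0.319594 = 0.055557.
Q̄ = (S_0/π) × [bracket] = (1028/π) × 0.055557 = 18.180 W/m².
— Configuration B (ϕ=-20.2°):
Solar declination: sin δ = sin ε · sin L_s = sin 33.50° × sin 49.1° = 0.41718, so δ = +24.657°.
cos h₀ = −tan(-20.2°) tan(+24.657°) = 0.1689, h₀ = 1.4011 rad.
Bracket: h₀ sin ϕ sin δ + cos ϕ cos δ sin h₀ = 1.4011×-0.34530×0.41718 + 0.93849×0.90882×0.98563 = -0.201832 + 0.840662 = 0.638830.
Q̄ = (S_0/π) × [bracket] = (1028/π) × 0.638830 = 209.04 W/m².
Ratio Q̄_A / Q̄_B = 18.180 / 209.04 = 0.08697.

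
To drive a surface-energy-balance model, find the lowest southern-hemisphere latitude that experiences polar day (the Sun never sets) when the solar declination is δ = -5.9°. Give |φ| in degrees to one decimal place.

|φ| = 84.1°

Polar day requires cos H₀ = −tan φ tan δ ≤ −1, i.e. tan φ tan δ ≥ 1.
The boundary is |tan φ| · |tan δ| = 1, so |φ| = 90° − |δ| = 90° − 5.9° = 84.1° in the southern hemisphere.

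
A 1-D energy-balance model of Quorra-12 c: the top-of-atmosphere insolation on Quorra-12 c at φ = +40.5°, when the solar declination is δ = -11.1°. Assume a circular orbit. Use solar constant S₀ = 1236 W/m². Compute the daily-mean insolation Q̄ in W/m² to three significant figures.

cos H₀ = −tan(+40.5°) tan(-11.100°) = 0.1676, H₀ = 1.4024 rad.
Bracket: H₀ sin φ sin δ + cos φ cos δ sin H₀ = 1.4024×0.64945×-0.19252 + 0.76041×0.98129×0.98586 = -0.175345 + 0.735632 = 0.560287.
Q̄ = (S₀/π) × [bracket] = (1236/π) × 0.560287 = 220.4 W/m².

Q̄ ≈ 220 W/m²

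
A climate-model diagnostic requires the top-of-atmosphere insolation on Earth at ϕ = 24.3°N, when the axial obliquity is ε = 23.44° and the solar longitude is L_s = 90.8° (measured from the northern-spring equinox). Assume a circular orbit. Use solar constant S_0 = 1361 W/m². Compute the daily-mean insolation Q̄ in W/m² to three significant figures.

Q̄ ≈ 481 W/m²

Solar declination: sin δ = sin ε · sin L_s = sin 23.44° × sin 90.8° = 0.39775, so δ = +23.438°.
cos h₀ = −tan(+24.3°) tan(+23.438°) = -0.1957, h₀ = 1.7678 rad.
Bracket: h₀ sin ϕ sin δ + cos ϕ cos δ sin h₀ = 1.7678×0.41151×0.39775 + 0.91140×0.91749×0.98066 = 0.289350 + 0.820028 = 1.109378.
Q̄ = (S_0/π) × [bracket] = (1361/π) × 1.109378 = 480.6 W/m².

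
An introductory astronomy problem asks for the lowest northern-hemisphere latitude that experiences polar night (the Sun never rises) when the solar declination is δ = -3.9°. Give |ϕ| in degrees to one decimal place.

|ϕ| = 86.1°

Polar night requires cos h₀ = −tan ϕ tan δ ≥ 1, i.e. tan ϕ tan δ ≤ −1.
The boundary is |tan ϕ| · |tan δ| = 1, so |ϕ| = 90° − |δ| = 90° − 3.9° = 86.1° in the northern hemisphere.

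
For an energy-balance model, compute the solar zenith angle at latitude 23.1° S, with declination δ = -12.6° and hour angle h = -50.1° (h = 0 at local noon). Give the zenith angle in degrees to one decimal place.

θ_z = 48.6°

cos θ_z = sin ϕ sin δ + cos ϕ cos δ cos h = 0.085586 + 0.575810 = 0.661396.
θ_z = arccos(0.661396) = 48.6°.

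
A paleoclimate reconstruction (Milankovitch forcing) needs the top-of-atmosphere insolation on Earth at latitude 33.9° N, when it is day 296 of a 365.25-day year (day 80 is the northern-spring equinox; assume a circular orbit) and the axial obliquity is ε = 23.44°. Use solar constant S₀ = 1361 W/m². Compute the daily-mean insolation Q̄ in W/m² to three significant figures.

Solar longitude: λ_s = 360° × (296 − 80)/365.25 = 212.895°.
sin δ = sin 23.44° × sin 212.895° = -0.21604, so δ = -12.477°.
cos H₀ = −tan(+33.9°) tan(-12.477°) = 0.1487, H₀ = 1.4216 rad.
Bracket: H₀ sin φ sin δ + cos φ cos δ sin H₀ = 1.4216×0.55775×-0.21604 + 0.83001×0.97638×0.98888 = -0.171298 + 0.801393 = 0.630095.
Q̄ = (S₀/π) × [bracket] = (1361/π) × 0.630095 = 273.0 W/m².

Q̄ ≈ 273 W/m²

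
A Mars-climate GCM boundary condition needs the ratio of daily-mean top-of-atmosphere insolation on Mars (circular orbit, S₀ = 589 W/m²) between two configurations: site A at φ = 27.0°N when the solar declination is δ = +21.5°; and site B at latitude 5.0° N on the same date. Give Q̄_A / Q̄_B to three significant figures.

Q̄_A / Q̄_B ≈ 1.13

— Configuration A (φ=+27.0°):
cos H₀ = −tan(+27.0°) tan(+21.500°) = -0.2007, H₀ = 1.7729 rad.
Bracket: H₀ sin φ sin δ + cos φ cos δ sin H₀ = 1.7729×0.45399×0.36650 + 0.89101×0.93042×0.97965 = 0.294988 + 0.812143 = 1.107131.
Q̄ = (S₀/π) × [bracket] = (589/π) × 1.107131 = 207.57 W/m².
— Configuration B (φ=+5.0°):
cos H₀ = −tan(+5.0°) tan(+21.500°) = -0.0345, H₀ = 1.6053 rad.
Bracket: H₀ sin φ sin δ + cos φ cos δ sin H₀ = 1.6053×0.08716×0.36650 + 0.99619×0.93042×0.99941 = 0.051280 + 0.926328 = 0.977608.
Q̄ = (S₀/π) × [bracket] = (589/π) × 0.977608 = 183.29 W/m².
Ratio Q̄_A / Q̄_B = 207.57 / 183.29 = 1.132.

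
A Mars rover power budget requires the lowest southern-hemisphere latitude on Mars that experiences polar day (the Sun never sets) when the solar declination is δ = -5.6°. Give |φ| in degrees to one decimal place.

Polar day requires cos H₀ = −tan φ tan δ ≤ −1, i.e. tan φ tan δ ≥ 1.
The boundary is |tan φ| · |tan δ| = 1, so |φ| = 90° − |δ| = 90° − 5.6° = 84.4° in the southern hemisphere.

|φ| = 84.4°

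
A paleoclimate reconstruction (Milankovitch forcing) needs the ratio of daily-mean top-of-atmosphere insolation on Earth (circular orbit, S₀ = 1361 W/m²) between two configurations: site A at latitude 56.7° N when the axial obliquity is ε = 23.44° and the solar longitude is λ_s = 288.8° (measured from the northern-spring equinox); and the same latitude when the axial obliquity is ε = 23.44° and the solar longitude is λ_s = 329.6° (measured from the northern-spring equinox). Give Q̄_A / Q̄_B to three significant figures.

Q̄_A / Q̄_B ≈ 0.384

— Configuration A (φ=+56.7°):
Solar declination: sin δ = sin ε · sin λ_s = sin 23.44° × sin 288.8° = -0.37657, so δ = -22.121°.
cos H₀ = −tan(+56.7°) tan(-22.121°) = 0.6188, H₀ = 0.9036 rad.
Bracket: H₀ sin φ sin δ + cos φ cos δ sin H₀ = 0.9036×0.83581×-0.37657 + 0.54902×0.92639×0.78553 = -0.284400 + 0.399526 = 0.115126.
Q̄ = (S₀/π) × [bracket] = (1361/π) × 0.115126 = 49.875 W/m².
— Configuration B (φ=+56.7°):
Solar declination: sin δ = sin ε · sin λ_s = sin 23.44° × sin 329.6° = -0.20129, so δ = -11.613°.
cos H₀ = −tan(+56.7°) tan(-11.613°) = 0.3128, H₀ = 1.2526 rad.
Bracket: H₀ sin φ sin δ + cos φ cos δ sin H₀ = 1.2526×0.83581×-0.20129 + 0.54902×0.97953×0.94980 = -0.210738 + 0.510785 = 0.300047.
Q̄ = (S₀/π) × [bracket] = (1361/π) × 0.300047 = 129.99 W/m².
Ratio Q̄_A / Q̄_B = 49.875 / 129.99 = 0.3837.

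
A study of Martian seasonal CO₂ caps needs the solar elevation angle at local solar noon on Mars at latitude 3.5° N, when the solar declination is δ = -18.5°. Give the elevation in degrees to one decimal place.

At local noon the hour angle is zero, so the zenith angle equals |ϕ − δ| = |+3.5° − (-18.500°)| = 22.000°.
Elevation = 90° − 22.000° = 68.0°.

68.0°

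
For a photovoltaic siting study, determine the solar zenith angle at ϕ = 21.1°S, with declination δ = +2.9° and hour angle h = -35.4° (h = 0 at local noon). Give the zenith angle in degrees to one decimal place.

θ_z = 42.2°

cos θ_z = sin ϕ sin δ + cos ϕ cos δ cos h = -0.018213 + 0.759502 = 0.741289.
θ_z = arccos(0.741289) = 42.2°.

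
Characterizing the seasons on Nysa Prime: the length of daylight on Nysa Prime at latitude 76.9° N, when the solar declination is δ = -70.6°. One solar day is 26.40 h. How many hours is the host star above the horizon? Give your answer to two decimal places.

cos h₀ = −tan ϕ · tan δ = 12.2027 ≥ 1, so the host star never rises (polar night) and h₀ = 0.
Daylight = 2h₀/(2π) × 26.40 h = (0.0000/π) × 26.40 = 0.00 h.

0.00 h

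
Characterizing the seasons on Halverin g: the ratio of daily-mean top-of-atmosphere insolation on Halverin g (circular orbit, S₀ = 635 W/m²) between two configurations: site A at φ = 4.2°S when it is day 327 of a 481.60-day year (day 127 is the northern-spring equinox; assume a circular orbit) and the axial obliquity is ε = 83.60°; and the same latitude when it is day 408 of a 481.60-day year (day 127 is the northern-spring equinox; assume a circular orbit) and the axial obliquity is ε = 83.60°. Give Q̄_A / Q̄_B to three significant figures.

Q̄_A / Q̄_B ≈ 0.871

— Configuration A (φ=-4.2°):
Solar longitude: λ_s = 360° × (327 − 127)/481.60 = 149.502°.
sin δ = sin 83.60° × sin 149.502° = 0.50435, so δ = +30.288°.
cos H₀ = −tan(-4.2°) tan(+30.288°) = 0.0429, H₀ = 1.5279 rad.
Bracket: H₀ sin φ sin δ + cos φ cos δ sin H₀ = 1.5279×-0.07324×0.50435 + 0.99731×0.86350×0.99908 = -0.056438 + 0.860385 = 0.803947.
Q̄ = (S₀/π) × [bracket] = (635/π) × 0.803947 = 162.50 W/m².
— Configuration B (φ=-4.2°):
Solar longitude: λ_s = 360° × (408 − 127)/481.60 = 210.050°.
sin δ = sin 83.60° × sin 210.050° = -0.49763, so δ = -29.843°.
cos H₀ = −tan(-4.2°) tan(-29.843°) = -0.0421, H₀ = 1.6129 rad.
Bracket: H₀ sin φ sin δ + cos φ cos δ sin H₀ = 1.6129×-0.07324×-0.49763 + 0.99731×0.86739×0.99911 = 0.058784 + 0.864287 = 0.923071.
Q̄ = (S₀/π) × [bracket] = (635/π) × 0.923071 = 186.58 W/m².
Ratio Q̄_A / Q̄_B = 162.50 / 186.58 = 0.8709.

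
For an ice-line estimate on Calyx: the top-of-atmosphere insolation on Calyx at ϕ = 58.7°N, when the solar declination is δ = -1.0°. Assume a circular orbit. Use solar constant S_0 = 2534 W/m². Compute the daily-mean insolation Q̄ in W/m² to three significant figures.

Q̄ ≈ 400 W/m²

cos h₀ = −tan(+58.7°) tan(-1.000°) = 0.0287, h₀ = 1.5421 rad.
Bracket: h₀ sin ϕ sin δ + cos ϕ cos δ sin h₀ = 1.5421×0.85446×-0.01745 + 0.51952×0.99985×0.99959 = -0.022993 + 0.519229 = 0.496236.
Q̄ = (S_0/π) × [bracket] = (2534/π) × 0.496236 = 400.3 W/m².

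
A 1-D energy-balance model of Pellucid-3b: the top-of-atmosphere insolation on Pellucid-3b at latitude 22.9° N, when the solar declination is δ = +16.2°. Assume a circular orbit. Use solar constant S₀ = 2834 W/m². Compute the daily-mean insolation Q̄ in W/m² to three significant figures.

cos H₀ = −tan(+22.9°) tan(+16.200°) = -0.1227, H₀ = 1.6938 rad.
Bracket: H₀ sin φ sin δ + cos φ cos δ sin H₀ = 1.6938×0.38912×0.27899 + 0.92119×0.96029×0.99244 = 0.183880 + 0.877922 = 1.061802.
Q̄ = (S₀/π) × [bracket] = (2834/π) × 1.061802 = 957.8 W/m².

Q̄ ≈ 958 W/m²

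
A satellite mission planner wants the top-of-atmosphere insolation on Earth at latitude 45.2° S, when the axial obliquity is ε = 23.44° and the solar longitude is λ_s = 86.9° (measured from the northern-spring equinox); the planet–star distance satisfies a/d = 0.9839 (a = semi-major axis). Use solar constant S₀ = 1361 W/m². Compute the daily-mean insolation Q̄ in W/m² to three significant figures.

Solar declination: sin δ = sin ε · sin λ_s = sin 23.44° × sin 86.9° = 0.39721, so δ = +23.404°.
cos H₀ = −tan(-45.2°) tan(+23.404°) = 0.4358, H₀ = 1.1198 rad.
Bracket: H₀ sin φ sin δ + cos φ cos δ sin H₀ = 1.1198×-0.70957×0.39721 + 0.70463×0.91773×0.90002 = -0.315614 + 0.582007 = 0.266393.
Inverse-square distance factor (a/d)² = 0.9839² = 0.968059.
Q̄ = (S₀/π) × 0.968059 × [bracket] = (1361/π) × 0.968059 × 0.266393 = 111.7 W/m².

Q̄ ≈ 112 W/m²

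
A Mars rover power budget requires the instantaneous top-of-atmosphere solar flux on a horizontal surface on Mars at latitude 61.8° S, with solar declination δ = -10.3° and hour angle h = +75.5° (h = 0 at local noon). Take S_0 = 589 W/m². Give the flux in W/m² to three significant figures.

161 W/m²

cos θ_z = sin ϕ sin δ + cos ϕ cos δ cos h = 0.157579 + 0.116411 = 0.273990.
Flux = S_0 · cos θ_z = 589 × 0.273990 = 161.4 W/m².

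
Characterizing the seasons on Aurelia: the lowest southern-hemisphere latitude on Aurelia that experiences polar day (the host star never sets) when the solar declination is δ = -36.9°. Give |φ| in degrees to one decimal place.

Polar day requires cos H₀ = −tan φ tan δ ≤ −1, i.e. tan φ tan δ ≥ 1.
The boundary is |tan φ| · |tan δ| = 1, so |φ| = 90° − |δ| = 90° − 36.9° = 53.1° in the southern hemisphere.

|φ| = 53.1°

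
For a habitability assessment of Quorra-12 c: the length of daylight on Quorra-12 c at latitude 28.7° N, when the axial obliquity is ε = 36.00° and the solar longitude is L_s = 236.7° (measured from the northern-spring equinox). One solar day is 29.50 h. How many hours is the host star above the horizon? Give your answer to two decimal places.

Solar declination: sin δ = sin ε · sin L_s = sin 36.00° × sin 236.7° = -0.49128, so δ = -29.424°.
cos h₀ = −tan ϕ · tan δ = −tan(+28.7°) × tan(-29.424°) = 0.3088, so h₀ = 1.2569 rad = 72.01°.
Daylight = 2h₀/(2π) × 29.50 h = (1.2569/π) × 29.50 = 11.80 h.

11.80 h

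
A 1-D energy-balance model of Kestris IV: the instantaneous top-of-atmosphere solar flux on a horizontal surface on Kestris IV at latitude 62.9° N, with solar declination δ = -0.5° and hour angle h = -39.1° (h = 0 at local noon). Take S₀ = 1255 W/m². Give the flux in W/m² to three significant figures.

434 W/m²

cos θ_z = sin φ sin δ + cos φ cos δ cos h = -0.007768 + 0.353511 = 0.345743.
Flux = S₀ · cos θ_z = 1255 × 0.345743 = 433.9 W/m².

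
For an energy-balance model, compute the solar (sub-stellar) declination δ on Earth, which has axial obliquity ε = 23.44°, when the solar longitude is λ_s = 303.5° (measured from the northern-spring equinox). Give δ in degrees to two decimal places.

sin δ = sin ε · sin λ_s = sin 23.44° × sin 303.5° = -0.331710.
δ = arcsin(-0.331710) = -19.37°.

δ = -19.37°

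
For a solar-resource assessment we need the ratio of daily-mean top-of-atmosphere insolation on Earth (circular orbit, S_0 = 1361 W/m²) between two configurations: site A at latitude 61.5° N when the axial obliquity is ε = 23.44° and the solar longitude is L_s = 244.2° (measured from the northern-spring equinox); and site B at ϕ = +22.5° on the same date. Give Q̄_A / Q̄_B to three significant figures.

Q̄_A / Q̄_B ≈ 0.103

— Configuration A (ϕ=+61.5°):
Solar declination: sin δ = sin ε · sin L_s = sin 23.44° × sin 244.2° = -0.35814, so δ = -20.986°.
cos h₀ = −tan(+61.5°) tan(-20.986°) = 0.7065, h₀ = 0.7863 rad.
Bracket: h₀ sin ϕ sin δ + cos ϕ cos δ sin h₀ = 0.7863×0.87882×-0.35814 + 0.47716×0.93367×0.70775 = -0.247481 + 0.315310 = 0.067829.
Q̄ = (S_0/π) × [bracket] = (1361/π) × 0.067829 = 29.385 W/m².
— Configuration B (ϕ=+22.5°):
cos h₀ = −tan(+22.5°) tan(-20.986°) = 0.1589, h₀ = 1.4112 rad.
Bracket: h₀ sin ϕ sin δ + cos ϕ cos δ sin h₀ = 1.4112×0.38268×-0.35814 + 0.92388×0.93367×0.98730 = -0.193409 + 0.851644 = 0.658235.
Q̄ = (S_0/π) × [bracket] = (1361/π) × 0.658235 = 285.16 W/m².
Ratio Q̄_A / Q̄_B = 29.385 / 285.16 = 0.1030.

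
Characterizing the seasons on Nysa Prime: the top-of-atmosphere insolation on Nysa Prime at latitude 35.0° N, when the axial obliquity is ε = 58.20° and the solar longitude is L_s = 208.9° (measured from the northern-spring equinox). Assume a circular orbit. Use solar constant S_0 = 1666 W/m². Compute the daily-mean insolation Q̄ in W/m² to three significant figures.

Q̄ ≈ 220 W/m²

Solar declination: sin δ = sin ε · sin L_s = sin 58.20° × sin 208.9° = -0.41074, so δ = -24.251°.
cos h₀ = −tan(+35.0°) tan(-24.251°) = 0.3154, h₀ = 1.2499 rad.
Bracket: h₀ sin ϕ sin δ + cos ϕ cos δ sin h₀ = 1.2499×0.57358×-0.41074 + 0.81915×0.91175×0.94895 = -0.294467 + 0.708733 = 0.414266.
Q̄ = (S_0/π) × [bracket] = (1666/π) × 0.414266 = 219.7 W/m².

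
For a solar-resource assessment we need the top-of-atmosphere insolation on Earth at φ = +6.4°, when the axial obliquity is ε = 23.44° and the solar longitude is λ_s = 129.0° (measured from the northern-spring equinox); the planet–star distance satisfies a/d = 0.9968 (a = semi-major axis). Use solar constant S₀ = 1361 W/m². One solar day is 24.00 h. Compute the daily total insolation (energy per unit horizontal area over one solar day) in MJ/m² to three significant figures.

Solar declination: sin δ = sin ε · sin λ_s = sin 23.44° × sin 129.0° = 0.30914, so δ = +18.007°.
cos H₀ = −tan(+6.4°) tan(+18.007°) = -0.0365, H₀ = 1.6073 rad.
Bracket: H₀ sin φ sin δ + cos φ cos δ sin H₀ = 1.6073×0.11147×0.30914 + 0.99377×0.95102×0.99934 = 0.055387 + 0.944471 = 0.999858.
Inverse-square distance factor (a/d)² = 0.9968² = 0.993610.
Q̄ = (S₀/π) × 0.993610 × [bracket] = (1361/π) × 0.993610 × 0.999858 = 430.39 W/m².
Daily total = Q̄ × 24.00 h × 3600 s/h = 430.39 × 24.00 × 3600 / 10⁶ = 37.19 MJ/m².

37.2 MJ/m²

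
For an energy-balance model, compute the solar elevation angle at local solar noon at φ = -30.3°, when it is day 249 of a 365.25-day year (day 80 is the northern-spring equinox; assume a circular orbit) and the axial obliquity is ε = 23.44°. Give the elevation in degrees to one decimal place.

Solar longitude: λ_s = 360° × (249 − 80)/365.25 = 166.571°.
sin δ = sin 23.44° × sin 166.571° = 0.09238, so δ = +5.301°.
At local noon the hour angle is zero, so the zenith angle equals |φ − δ| = |-30.3° − (+5.301°)| = 35.601°.
Elevation = 90° − 35.601° = 54.4°.

54.4°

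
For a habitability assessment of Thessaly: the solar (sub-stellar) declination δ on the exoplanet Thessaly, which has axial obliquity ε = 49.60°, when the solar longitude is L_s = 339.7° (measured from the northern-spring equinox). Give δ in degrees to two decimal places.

sin δ = sin ε · sin L_s = sin 49.60° × sin 339.7° = -0.264205.
δ = arcsin(-0.264205) = -15.32°.

δ = -15.32°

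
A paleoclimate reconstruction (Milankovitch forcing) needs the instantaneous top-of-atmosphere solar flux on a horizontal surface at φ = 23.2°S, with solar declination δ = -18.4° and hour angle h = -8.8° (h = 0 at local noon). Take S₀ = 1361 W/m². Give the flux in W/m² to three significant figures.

cos θ_z = sin φ sin δ + cos φ cos δ cos h = 0.124347 + 0.861879 = 0.986226.
Flux = S₀ · cos θ_z = 1361 × 0.986226 = 1342 W/m².

1.34e+03 W/m²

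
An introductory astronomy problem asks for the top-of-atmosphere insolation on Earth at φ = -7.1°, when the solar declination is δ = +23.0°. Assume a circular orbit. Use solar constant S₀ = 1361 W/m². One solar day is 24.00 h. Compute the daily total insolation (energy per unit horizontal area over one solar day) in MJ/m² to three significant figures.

cos H₀ = −tan(-7.1°) tan(+23.000°) = 0.0529, H₀ = 1.5179 rad.
Bracket: H₀ sin φ sin δ + cos φ cos δ sin H₀ = 1.5179×-0.12360×0.39073 + 0.99233×0.92050×0.99860 = -0.073306 + 0.912161 = 0.838855.
Q̄ = (S₀/π) × [bracket] = (1361/π) × 0.838855 = 363.41 W/m².
Daily total = Q̄ × 24.00 h × 3600 s/h = 363.41 × 24.00 × 3600 / 10⁶ = 31.40 MJ/m².

31.4 MJ/m²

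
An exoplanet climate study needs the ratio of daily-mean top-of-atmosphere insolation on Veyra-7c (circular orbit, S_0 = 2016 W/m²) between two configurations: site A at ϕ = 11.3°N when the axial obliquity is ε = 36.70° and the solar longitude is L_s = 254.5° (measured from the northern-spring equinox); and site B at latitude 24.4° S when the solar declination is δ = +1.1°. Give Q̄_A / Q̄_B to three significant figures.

— Configuration A (ϕ=+11.3°):
Solar declination: sin δ = sin ε · sin L_s = sin 36.70° × sin 254.5° = -0.57589, so δ = -35.162°.
cos h₀ = −tan(+11.3°) tan(-35.162°) = 0.1408, h₀ = 1.4296 rad.
Bracket: h₀ sin ϕ sin δ + cos ϕ cos δ sin h₀ = 1.4296×0.19595×-0.57589 + 0.98061×0.81753×0.99004 = -0.161324 + 0.793693 = 0.632369.
Q̄ = (S_0/π) × [bracket] = (2016/π) × 0.632369 = 405.80 W/m².
— Configuration B (ϕ=-24.4°):
cos h₀ = −tan(-24.4°) tan(+1.100°) = 0.0087, h₀ = 1.5621 rad.
Bracket: h₀ sin ϕ sin δ + cos ϕ cos δ sin h₀ = 1.5621×-0.41310×0.01920 + 0.91068×0.99982×0.99996 = -0.012390 + 0.910480 = 0.898090.
Q̄ = (S_0/π) × [bracket] = (2016/π) × 0.898090 = 576.32 W/m².
Ratio Q̄_A / Q̄_B = 405.80 / 576.32 = 0.7041.

Q̄_A / Q̄_B ≈ 0.704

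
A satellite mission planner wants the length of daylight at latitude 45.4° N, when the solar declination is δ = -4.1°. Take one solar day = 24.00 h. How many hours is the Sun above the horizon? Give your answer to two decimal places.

11.44 h

cos H₀ = −tan φ · tan δ = −tan(+45.4°) × tan(-4.100°) = 0.0727, so H₀ = 1.4980 rad = 85.83°.
Daylight = 2H₀/(2π) × 24.00 h = (1.4980/π) × 24.00 = 11.44 h.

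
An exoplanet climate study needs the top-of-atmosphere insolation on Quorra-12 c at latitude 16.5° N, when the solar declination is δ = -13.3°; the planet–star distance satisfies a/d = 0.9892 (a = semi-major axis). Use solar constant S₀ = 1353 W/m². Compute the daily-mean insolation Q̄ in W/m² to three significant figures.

Q̄ ≈ 351 W/m²

cos H₀ = −tan(+16.5°) tan(-13.300°) = 0.0700, H₀ = 1.5007 rad.
Bracket: H₀ sin φ sin δ + cos φ cos δ sin H₀ = 1.5007×0.28402×-0.23005 + 0.95882×0.97318×0.99755 = -0.098054 + 0.930818 = 0.832764.
Inverse-square distance factor (a/d)² = 0.9892² = 0.978517.
Q̄ = (S₀/π) × 0.978517 × [bracket] = (1353/π) × 0.978517 × 0.832764 = 350.9 W/m².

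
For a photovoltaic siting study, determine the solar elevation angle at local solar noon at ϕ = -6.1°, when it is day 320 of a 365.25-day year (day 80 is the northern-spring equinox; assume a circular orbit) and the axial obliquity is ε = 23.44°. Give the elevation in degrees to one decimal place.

Solar longitude: L_s = 360° × (320 − 80)/365.25 = 236.550°.
sin δ = sin 23.44° × sin 236.550° = -0.33190, so δ = -19.384°.
At local noon the hour angle is zero, so the zenith angle equals |ϕ − δ| = |-6.1° − (-19.384°)| = 13.284°.
Elevation = 90° − 13.284° = 76.7°.

76.7°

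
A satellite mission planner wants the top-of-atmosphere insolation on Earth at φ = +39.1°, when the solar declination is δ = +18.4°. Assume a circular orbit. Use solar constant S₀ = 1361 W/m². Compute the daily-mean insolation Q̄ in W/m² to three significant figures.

cos H₀ = −tan(+39.1°) tan(+18.400°) = -0.2703, H₀ = 1.8445 rad.
Bracket: H₀ sin φ sin δ + cos φ cos δ sin H₀ = 1.8445×0.63068×0.31565 + 0.77605×0.94888×0.96276 = 0.367192 + 0.708956 = 1.076148.
Q̄ = (S₀/π) × [bracket] = (1361/π) × 1.076148 = 466.2 W/m².

Q̄ ≈ 466 W/m²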